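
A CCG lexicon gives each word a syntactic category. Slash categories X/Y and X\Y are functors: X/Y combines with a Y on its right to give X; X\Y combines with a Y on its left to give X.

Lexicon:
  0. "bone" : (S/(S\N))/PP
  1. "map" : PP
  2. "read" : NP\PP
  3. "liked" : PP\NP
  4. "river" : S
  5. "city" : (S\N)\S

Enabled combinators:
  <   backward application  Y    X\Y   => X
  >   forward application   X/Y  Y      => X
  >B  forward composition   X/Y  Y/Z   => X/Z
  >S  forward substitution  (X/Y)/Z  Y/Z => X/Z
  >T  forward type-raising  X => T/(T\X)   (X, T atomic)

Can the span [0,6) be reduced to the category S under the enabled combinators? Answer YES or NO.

[0,6] S   >
  [0,4] S/(S\N)   >
    [0,1] "bone" : (S/(S\N))/PP
    [1,4] PP   <
      [1,3] NP   <
        [1,2] "map" : PP
        [2,3] "read" : NP\PP
      [3,4] "liked" : PP\NP
  [4,6] S\N   <
    [4,5] "river" : S
    [5,6] "city" : (S\N)\S

YES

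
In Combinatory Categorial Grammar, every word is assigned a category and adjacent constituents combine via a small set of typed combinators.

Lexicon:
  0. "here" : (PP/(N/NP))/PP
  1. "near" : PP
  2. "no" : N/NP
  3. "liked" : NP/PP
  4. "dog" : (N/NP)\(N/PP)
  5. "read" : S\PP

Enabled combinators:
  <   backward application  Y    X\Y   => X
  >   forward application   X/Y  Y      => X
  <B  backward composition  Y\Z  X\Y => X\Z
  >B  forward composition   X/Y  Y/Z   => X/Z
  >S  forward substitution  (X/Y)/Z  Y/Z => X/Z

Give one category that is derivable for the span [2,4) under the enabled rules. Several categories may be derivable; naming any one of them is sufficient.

[0,6] S   <
  [0,5] PP   >
    [0,2] PP/(N/NP)   >
      [0,1] "here" : (PP/(N/NP))/PP
      [1,2] "near" : PP
    [2,5] N/NP   <
      [2,4] N/PP   >B
        [2,3] "no" : N/NP
        [3,4] "liked" : NP/PP
      [4,5] "dog" : (N/NP)\(N/PP)
  [5,6] "read" : S\PP

N/PP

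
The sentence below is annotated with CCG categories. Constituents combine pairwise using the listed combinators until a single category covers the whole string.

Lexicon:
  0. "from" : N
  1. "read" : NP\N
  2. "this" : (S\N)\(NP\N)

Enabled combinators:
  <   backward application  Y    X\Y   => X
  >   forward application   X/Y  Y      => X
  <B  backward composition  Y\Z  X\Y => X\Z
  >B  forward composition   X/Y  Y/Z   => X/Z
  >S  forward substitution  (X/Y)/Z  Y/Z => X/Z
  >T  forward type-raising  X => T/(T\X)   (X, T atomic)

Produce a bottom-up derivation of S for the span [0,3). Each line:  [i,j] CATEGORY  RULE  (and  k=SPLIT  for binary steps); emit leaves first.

[0,3] S   <
  [0,1] "from" : N
  [1,3] S\N   <
    [1,2] "read" : NP\N
    [2,3] "this" : (S\N)\(NP\N)

[0,1] N  lex  "from"
[1,2] NP\N  lex  "read"
[2,3] (S\N)\(NP\N)  lex  "this"
[1,3] S\N  <  k=2
[0,3] S  <  k=1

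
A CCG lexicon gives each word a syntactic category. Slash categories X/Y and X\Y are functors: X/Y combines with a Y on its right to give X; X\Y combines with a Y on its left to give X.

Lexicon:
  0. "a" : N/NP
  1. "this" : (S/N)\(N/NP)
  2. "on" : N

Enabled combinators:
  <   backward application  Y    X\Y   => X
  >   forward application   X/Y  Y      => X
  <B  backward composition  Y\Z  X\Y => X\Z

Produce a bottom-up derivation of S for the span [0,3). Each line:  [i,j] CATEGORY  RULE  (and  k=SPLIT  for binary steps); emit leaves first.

[0,3] S   >
  [0,2] S/N   <
    [0,1] "a" : N/NP
    [1,2] "this" : (S/N)\(N/NP)
  [2,3] "on" : N

[0,1] N/NP  lex  "a"
[1,2] (S/N)\(N/NP)  lex  "this"
[0,2] S/N  <  k=1
[2,3] N  lex  "on"
[0,3] S  >  k=2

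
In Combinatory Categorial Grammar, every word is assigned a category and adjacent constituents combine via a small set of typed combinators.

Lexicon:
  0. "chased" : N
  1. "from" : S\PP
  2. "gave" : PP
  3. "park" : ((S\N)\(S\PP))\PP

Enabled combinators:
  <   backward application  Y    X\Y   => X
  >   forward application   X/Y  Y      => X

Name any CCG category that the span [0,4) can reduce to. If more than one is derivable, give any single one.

[0,4] S   <
  [0,1] "chased" : N
  [1,4] S\N   <
    [1,2] "from" : S\PP
    [2,4] (S\N)\(S\PP)   <
      [2,3] "gave" : PP
      [3,4] "park" : ((S\N)\(S\PP))\PP

S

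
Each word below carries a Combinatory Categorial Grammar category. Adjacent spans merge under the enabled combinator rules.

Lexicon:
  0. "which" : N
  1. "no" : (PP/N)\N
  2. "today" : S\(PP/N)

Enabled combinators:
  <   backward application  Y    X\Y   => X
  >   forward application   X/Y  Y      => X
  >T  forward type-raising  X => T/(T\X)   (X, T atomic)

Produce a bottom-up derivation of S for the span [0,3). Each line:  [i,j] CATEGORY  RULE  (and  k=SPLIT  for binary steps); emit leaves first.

[0,1] N  lex  "which"
[1,2] (PP/N)\N  lex  "no"
[0,2] PP/N  <  k=1
[2,3] S\(PP/N)  lex  "today"
[0,3] S  <  k=2

[0,3] S   <
  [0,2] PP/N   <
    [0,1] "which" : N
    [1,2] "no" : (PP/N)\N
  [2,3] "today" : S\(PP/N)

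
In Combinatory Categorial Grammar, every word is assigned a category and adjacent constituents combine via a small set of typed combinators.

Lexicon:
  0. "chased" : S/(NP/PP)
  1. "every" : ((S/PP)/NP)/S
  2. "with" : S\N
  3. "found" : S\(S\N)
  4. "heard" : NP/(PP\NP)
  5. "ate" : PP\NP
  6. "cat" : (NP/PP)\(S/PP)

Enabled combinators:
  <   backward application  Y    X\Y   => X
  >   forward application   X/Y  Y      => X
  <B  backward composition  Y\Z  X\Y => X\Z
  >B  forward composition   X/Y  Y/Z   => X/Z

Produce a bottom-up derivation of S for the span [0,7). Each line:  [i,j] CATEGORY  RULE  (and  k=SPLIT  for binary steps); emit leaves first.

[0,1] S/(NP/PP)  lex  "chased"
[1,2] ((S/PP)/NP)/S  lex  "every"
[2,3] S\N  lex  "with"
[3,4] S\(S\N)  lex  "found"
[2,4] S  <  k=3
[1,4] (S/PP)/NP  >  k=2
[4,5] NP/(PP\NP)  lex  "heard"
[5,6] PP\NP  lex  "ate"
[4,6] NP  >  k=5
[1,6] S/PP  >  k=4
[6,7] (NP/PP)\(S/PP)  lex  "cat"
[1,7] NP/PP  <  k=6
[0,7] S  >  k=1

[0,7] S   >
  [0,1] "chased" : S/(NP/PP)
  [1,7] NP/PP   <
    [1,6] S/PP   >
      [1,4] (S/PP)/NP   >
        [1,2] "every" : ((S/PP)/NP)/S
        [2,4] S   <
          [2,3] "with" : S\N
          [3,4] "found" : S\(S\N)
      [4,6] NP   >
        [4,5] "heard" : NP/(PP\NP)
        [5,6] "ate" : PP\NP
    [6,7] "cat" : (NP/PP)\(S/PP)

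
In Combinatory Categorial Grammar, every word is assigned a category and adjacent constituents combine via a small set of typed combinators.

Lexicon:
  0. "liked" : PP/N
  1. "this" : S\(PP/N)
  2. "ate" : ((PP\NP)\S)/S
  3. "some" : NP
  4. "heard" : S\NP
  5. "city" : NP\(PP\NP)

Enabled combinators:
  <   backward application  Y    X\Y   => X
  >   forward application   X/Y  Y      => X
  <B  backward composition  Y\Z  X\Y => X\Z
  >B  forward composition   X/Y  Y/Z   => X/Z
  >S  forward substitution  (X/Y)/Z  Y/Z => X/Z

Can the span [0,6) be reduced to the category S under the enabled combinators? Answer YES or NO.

PP/N S\(PP/N) ((PP\NP)\S)/S NP S\NP NP\(PP\NP)
CKY chart[0,6] = {NP}; S ∉ chart

NO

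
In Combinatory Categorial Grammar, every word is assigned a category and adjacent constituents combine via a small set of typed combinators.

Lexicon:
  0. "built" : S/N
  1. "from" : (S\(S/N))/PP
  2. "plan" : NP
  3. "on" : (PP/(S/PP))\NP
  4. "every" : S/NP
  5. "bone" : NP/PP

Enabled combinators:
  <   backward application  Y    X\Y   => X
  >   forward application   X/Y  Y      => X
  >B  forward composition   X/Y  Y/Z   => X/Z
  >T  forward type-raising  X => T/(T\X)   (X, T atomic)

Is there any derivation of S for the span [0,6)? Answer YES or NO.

[0,6] S   <
  [0,1] "built" : S/N
  [1,6] S\(S/N)   >
    [1,2] "from" : (S\(S/N))/PP
    [2,6] PP   >
      [2,4] PP/(S/PP)   <
        [2,3] "plan" : NP
        [3,4] "on" : (PP/(S/PP))\NP
      [4,6] S/PP   >B
        [4,5] "every" : S/NP
        [5,6] "bone" : NP/PP

YES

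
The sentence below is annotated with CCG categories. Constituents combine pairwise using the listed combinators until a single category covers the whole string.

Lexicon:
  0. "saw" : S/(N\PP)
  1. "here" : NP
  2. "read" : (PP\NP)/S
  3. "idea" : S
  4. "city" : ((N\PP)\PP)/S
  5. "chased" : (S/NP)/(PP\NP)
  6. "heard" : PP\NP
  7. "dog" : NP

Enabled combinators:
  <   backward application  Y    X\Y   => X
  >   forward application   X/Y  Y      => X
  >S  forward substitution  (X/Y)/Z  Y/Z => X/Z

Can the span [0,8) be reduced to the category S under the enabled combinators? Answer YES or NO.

YES

[0,8] S   >
  [0,1] "saw" : S/(N\PP)
  [1,8] N\PP   <
    [1,4] PP   <
      [1,2] "here" : NP
      [2,4] PP\NP   >
        [2,3] "read" : (PP\NP)/S
        [3,4] "idea" : S
    [4,8] (N\PP)\PP   >
      [4,5] "city" : ((N\PP)\PP)/S
      [5,8] S   >
        [5,7] S/NP   >
          [5,6] "chased" : (S/NP)/(PP\NP)
          [6,7] "heard" : PP\NP
        [7,8] "dog" : NP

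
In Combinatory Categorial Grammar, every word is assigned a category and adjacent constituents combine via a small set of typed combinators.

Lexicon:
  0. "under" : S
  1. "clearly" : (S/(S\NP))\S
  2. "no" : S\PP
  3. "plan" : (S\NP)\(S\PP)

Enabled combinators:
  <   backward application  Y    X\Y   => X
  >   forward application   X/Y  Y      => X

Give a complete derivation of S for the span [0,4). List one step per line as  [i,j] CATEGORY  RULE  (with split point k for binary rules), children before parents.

[0,1] S  lex  "under"
[1,2] (S/(S\NP))\S  lex  "clearly"
[0,2] S/(S\NP)  <  k=1
[2,3] S\PP  lex  "no"
[3,4] (S\NP)\(S\PP)  lex  "plan"
[2,4] S\NP  <  k=3
[0,4] S  >  k=2

[0,4] S   >
  [0,2] S/(S\NP)   <
    [0,1] "under" : S
    [1,2] "clearly" : (S/(S\NP))\S
  [2,4] S\NP   <
    [2,3] "no" : S\PP
    [3,4] "plan" : (S\NP)\(S\PP)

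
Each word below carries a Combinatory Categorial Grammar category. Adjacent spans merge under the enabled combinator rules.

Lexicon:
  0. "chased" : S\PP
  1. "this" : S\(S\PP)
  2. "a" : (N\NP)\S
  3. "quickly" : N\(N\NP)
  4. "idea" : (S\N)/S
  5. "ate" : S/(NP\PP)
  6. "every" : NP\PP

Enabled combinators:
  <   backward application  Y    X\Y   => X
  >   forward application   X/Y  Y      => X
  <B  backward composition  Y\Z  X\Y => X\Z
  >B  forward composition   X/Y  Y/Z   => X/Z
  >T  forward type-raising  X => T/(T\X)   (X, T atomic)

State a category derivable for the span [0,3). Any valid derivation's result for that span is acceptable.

N\NP

[0,7] S   <
  [0,4] N   <
    [0,3] N\NP   <
      [0,2] S   <
        [0,1] "chased" : S\PP
        [1,2] "this" : S\(S\PP)
      [2,3] "a" : (N\NP)\S
    [3,4] "quickly" : N\(N\NP)
  [4,7] S\N   >
    [4,5] "idea" : (S\N)/S
    [5,7] S   >
      [5,6] "ate" : S/(NP\PP)
      [6,7] "every" : NP\PP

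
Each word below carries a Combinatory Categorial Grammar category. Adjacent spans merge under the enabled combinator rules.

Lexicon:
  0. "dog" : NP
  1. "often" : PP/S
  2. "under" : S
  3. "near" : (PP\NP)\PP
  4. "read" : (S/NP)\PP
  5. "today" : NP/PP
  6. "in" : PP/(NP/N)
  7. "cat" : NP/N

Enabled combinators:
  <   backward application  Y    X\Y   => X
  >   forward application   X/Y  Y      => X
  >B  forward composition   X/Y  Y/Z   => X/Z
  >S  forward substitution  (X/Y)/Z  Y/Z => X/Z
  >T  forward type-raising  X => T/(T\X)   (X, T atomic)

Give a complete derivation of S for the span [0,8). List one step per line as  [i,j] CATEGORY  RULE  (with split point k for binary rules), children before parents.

[0,8] S   >
  [0,5] S/NP   <
    [0,4] PP   >
      [0,1] PP/(PP\NP)   >T
        [0,1] "dog" : NP
      [1,4] PP\NP   <
        [1,3] PP   >
          [1,2] "often" : PP/S
          [2,3] "under" : S
        [3,4] "near" : (PP\NP)\PP
    [4,5] "read" : (S/NP)\PP
  [5,8] NP   >
    [5,6] "today" : NP/PP
    [6,8] PP   >
      [6,7] "in" : PP/(NP/N)
      [7,8] "cat" : NP/N

[0,1] NP  lex  "dog"
[0,1] PP/(PP\NP)  >T
[1,2] PP/S  lex  "often"
[2,3] S  lex  "under"
[1,3] PP  >  k=2
[3,4] (PP\NP)\PP  lex  "near"
[1,4] PP\NP  <  k=3
[0,4] PP  >  k=1
[4,5] (S/NP)\PP  lex  "read"
[0,5] S/NP  <  k=4
[5,6] NP/PP  lex  "today"
[6,7] PP/(NP/N)  lex  "in"
[7,8] NP/N  lex  "cat"
[6,8] PP  >  k=7
[5,8] NP  >  k=6
[0,8] S  >  k=5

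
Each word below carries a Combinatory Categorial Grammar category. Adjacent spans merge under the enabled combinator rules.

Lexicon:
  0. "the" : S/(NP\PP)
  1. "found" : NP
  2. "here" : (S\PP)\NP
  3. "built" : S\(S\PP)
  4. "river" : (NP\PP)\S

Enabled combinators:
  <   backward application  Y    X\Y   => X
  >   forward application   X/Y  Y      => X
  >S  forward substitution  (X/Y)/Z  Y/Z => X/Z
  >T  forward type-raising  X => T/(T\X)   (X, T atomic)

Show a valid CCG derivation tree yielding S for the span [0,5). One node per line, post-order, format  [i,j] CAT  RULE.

[0,5] S   >
  [0,1] "the" : S/(NP\PP)
  [1,5] NP\PP   <
    [1,4] S   <
      [1,3] S\PP   <
        [1,2] "found" : NP
        [2,3] "here" : (S\PP)\NP
      [3,4] "built" : S\(S\PP)
    [4,5] "river" : (NP\PP)\S

[0,1] S/(NP\PP)  lex  "the"
[1,2] NP  lex  "found"
[2,3] (S\PP)\NP  lex  "here"
[1,3] S\PP  <  k=2
[3,4] S\(S\PP)  lex  "built"
[1,4] S  <  k=3
[4,5] (NP\PP)\S  lex  "river"
[1,5] NP\PP  <  k=4
[0,5] S  >  k=1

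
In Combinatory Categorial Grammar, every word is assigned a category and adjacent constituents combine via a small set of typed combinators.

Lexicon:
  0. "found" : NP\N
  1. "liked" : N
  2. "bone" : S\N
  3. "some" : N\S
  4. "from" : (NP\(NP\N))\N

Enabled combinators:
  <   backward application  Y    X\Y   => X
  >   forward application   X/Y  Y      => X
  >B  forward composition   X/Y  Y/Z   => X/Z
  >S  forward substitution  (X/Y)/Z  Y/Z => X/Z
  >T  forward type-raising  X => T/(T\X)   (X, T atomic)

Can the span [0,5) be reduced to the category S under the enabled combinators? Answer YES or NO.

NP\N N S\N N\S (NP\(NP\N))\N
CKY chart[0,5] = {N/(N\NP), NP, NP/(NP\NP), PP/(PP\NP), S/(S\NP)}; S ∉ chart

NO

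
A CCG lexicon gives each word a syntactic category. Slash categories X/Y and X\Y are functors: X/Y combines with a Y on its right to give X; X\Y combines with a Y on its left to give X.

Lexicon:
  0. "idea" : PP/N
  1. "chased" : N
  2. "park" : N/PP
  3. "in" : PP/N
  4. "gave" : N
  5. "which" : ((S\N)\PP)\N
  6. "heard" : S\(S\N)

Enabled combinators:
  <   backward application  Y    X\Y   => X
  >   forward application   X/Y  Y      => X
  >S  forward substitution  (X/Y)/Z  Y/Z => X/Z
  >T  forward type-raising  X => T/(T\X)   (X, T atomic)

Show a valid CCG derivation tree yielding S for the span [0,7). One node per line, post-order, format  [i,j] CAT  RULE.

[0,7] S   <
  [0,6] S\N   <
    [0,2] PP   >
      [0,1] "idea" : PP/N
      [1,2] "chased" : N
    [2,6] (S\N)\PP   <
      [2,5] N   >
        [2,3] "park" : N/PP
        [3,5] PP   >
          [3,4] "in" : PP/N
          [4,5] "gave" : N
      [5,6] "which" : ((S\N)\PP)\N
  [6,7] "heard" : S\(S\N)

[0,1] PP/N  lex  "idea"
[1,2] N  lex  "chased"
[0,2] PP  >  k=1
[2,3] N/PP  lex  "park"
[3,4] PP/N  lex  "in"
[4,5] N  lex  "gave"
[3,5] PP  >  k=4
[2,5] N  >  k=3
[5,6] ((S\N)\PP)\N  lex  "which"
[2,6] (S\N)\PP  <  k=5
[0,6] S\N  <  k=2
[6,7] S\(S\N)  lex  "heard"
[0,7] S  <  k=6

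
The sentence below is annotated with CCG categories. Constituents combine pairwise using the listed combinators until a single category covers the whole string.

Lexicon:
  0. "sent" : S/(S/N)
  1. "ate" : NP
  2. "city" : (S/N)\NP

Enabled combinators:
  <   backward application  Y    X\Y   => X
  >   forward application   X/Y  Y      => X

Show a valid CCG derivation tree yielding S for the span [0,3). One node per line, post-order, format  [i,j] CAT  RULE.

[0,3] S   >
  [0,1] "sent" : S/(S/N)
  [1,3] S/N   <
    [1,2] "ate" : NP
    [2,3] "city" : (S/N)\NP

[0,1] S/(S/N)  lex  "sent"
[1,2] NP  lex  "ate"
[2,3] (S/N)\NP  lex  "city"
[1,3] S/N  <  k=2
[0,3] S  >  k=1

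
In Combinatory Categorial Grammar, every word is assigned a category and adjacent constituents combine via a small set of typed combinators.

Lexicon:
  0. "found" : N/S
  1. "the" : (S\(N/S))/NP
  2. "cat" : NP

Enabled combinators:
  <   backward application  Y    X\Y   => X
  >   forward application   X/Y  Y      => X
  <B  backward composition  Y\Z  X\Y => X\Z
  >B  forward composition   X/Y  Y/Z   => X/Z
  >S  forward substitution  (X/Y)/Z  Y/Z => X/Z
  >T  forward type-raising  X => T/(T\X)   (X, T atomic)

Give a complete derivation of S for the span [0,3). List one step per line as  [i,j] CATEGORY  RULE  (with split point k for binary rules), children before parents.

[0,1] N/S  lex  "found"
[1,2] (S\(N/S))/NP  lex  "the"
[2,3] NP  lex  "cat"
[1,3] S\(N/S)  >  k=2
[0,3] S  <  k=1

[0,3] S   <
  [0,1] "found" : N/S
  [1,3] S\(N/S)   >
    [1,2] "the" : (S\(N/S))/NP
    [2,3] "cat" : NP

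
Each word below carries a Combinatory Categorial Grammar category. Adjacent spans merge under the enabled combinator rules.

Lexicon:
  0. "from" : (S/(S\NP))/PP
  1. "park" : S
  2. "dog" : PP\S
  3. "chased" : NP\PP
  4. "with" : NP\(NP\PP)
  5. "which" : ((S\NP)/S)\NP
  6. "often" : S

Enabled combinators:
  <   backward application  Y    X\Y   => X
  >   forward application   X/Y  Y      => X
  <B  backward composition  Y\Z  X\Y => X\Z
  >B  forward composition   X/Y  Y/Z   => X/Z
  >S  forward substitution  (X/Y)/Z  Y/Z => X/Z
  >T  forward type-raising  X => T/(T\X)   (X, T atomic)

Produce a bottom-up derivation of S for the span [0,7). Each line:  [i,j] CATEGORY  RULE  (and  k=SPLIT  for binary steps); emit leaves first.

[0,1] (S/(S\NP))/PP  lex  "from"
[1,2] S  lex  "park"
[1,2] PP/(PP\S)  >T
[2,3] PP\S  lex  "dog"
[1,3] PP  >  k=2
[0,3] S/(S\NP)  >  k=1
[3,4] NP\PP  lex  "chased"
[4,5] NP\(NP\PP)  lex  "with"
[3,5] NP  <  k=4
[5,6] ((S\NP)/S)\NP  lex  "which"
[3,6] (S\NP)/S  <  k=5
[6,7] S  lex  "often"
[3,7] S\NP  >  k=6
[0,7] S  >  k=3

[0,7] S   >
  [0,3] S/(S\NP)   >
    [0,1] "from" : (S/(S\NP))/PP
    [1,3] PP   >
      [1,2] PP/(PP\S)   >T
        [1,2] "park" : S
      [2,3] "dog" : PP\S
  [3,7] S\NP   >
    [3,6] (S\NP)/S   <
      [3,5] NP   <
        [3,4] "chased" : NP\PP
        [4,5] "with" : NP\(NP\PP)
      [5,6] "which" : ((S\NP)/S)\NP
    [6,7] "often" : S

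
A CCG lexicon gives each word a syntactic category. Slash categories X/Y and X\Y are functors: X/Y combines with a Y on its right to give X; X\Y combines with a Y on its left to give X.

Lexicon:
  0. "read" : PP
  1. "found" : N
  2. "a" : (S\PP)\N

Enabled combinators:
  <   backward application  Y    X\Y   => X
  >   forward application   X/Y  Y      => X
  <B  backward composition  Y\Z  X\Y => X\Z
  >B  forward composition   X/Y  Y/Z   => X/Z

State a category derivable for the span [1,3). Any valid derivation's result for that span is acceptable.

S\PP

[0,3] S   <
  [0,1] "read" : PP
  [1,3] S\PP   <
    [1,2] "found" : N
    [2,3] "a" : (S\PP)\N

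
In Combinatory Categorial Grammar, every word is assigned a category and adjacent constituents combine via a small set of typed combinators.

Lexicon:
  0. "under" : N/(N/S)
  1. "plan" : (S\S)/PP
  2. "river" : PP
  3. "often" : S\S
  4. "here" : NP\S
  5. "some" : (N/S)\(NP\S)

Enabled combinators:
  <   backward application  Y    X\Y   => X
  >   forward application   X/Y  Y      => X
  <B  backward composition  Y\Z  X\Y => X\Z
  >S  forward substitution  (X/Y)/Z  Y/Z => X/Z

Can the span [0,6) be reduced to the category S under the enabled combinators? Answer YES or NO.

NO

N/(N/S) (S\S)/PP PP S\S NP\S (N/S)\(NP\S)
CKY chart[0,6] = {N}; S ∉ chart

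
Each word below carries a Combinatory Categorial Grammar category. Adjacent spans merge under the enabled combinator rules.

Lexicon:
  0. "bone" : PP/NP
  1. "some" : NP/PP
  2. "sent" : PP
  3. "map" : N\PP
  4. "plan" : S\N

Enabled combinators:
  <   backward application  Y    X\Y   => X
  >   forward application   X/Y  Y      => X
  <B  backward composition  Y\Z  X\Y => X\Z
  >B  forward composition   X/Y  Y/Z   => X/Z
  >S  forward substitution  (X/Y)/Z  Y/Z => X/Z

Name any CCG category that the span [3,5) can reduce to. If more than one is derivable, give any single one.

S\PP

[0,5] S   <
  [0,3] PP   >
    [0,1] "bone" : PP/NP
    [1,3] NP   >
      [1,2] "some" : NP/PP
      [2,3] "sent" : PP
  [3,5] S\PP   <B
    [3,4] "map" : N\PP
    [4,5] "plan" : S\N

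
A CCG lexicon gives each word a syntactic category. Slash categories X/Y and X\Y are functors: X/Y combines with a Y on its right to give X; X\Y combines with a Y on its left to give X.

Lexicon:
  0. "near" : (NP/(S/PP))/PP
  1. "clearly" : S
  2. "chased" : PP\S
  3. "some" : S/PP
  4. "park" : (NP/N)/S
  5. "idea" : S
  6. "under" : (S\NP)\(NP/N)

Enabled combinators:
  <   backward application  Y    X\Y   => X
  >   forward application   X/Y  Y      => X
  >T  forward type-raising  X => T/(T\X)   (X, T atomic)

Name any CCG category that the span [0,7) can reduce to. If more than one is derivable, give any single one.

[0,7] S   <
  [0,4] NP   >
    [0,3] NP/(S/PP)   >
      [0,1] "near" : (NP/(S/PP))/PP
      [1,3] PP   <
        [1,2] "clearly" : S
        [2,3] "chased" : PP\S
    [3,4] "some" : S/PP
  [4,7] S\NP   <
    [4,6] NP/N   >
      [4,5] "park" : (NP/N)/S
      [5,6] "idea" : S
    [6,7] "under" : (S\NP)\(NP/N)

S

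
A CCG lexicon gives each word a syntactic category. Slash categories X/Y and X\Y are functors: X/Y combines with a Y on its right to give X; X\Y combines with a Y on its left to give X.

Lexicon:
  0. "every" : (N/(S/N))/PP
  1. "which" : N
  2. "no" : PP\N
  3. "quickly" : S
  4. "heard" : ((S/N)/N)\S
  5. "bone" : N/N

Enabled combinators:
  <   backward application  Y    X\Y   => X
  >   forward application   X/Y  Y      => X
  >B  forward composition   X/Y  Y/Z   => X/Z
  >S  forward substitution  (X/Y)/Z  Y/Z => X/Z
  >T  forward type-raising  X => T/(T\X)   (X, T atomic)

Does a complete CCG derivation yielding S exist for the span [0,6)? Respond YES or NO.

NO

(N/(S/N))/PP N PP\N S ((S/N)/N)\S N/N
CKY chart[0,6] = {N, N/(N\N), N/N, NP/(NP\N), PP/(PP\N), S/(S\N)}; S ∉ chart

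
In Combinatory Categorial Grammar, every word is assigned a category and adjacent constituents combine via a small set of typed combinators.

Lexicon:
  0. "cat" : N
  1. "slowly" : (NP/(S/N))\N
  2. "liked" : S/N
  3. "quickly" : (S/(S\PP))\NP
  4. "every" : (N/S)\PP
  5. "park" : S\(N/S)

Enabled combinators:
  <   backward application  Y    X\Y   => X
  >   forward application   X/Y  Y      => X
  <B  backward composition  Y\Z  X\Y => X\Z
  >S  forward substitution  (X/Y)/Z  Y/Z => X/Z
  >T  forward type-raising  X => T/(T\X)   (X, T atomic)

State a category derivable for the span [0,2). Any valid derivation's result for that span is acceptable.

NP/(S/N)

[0,6] S   >
  [0,4] S/(S\PP)   <
    [0,3] NP   >
      [0,2] NP/(S/N)   <
        [0,1] "cat" : N
        [1,2] "slowly" : (NP/(S/N))\N
      [2,3] "liked" : S/N
    [3,4] "quickly" : (S/(S\PP))\NP
  [4,6] S\PP   <B
    [4,5] "every" : (N/S)\PP
    [5,6] "park" : S\(N/S)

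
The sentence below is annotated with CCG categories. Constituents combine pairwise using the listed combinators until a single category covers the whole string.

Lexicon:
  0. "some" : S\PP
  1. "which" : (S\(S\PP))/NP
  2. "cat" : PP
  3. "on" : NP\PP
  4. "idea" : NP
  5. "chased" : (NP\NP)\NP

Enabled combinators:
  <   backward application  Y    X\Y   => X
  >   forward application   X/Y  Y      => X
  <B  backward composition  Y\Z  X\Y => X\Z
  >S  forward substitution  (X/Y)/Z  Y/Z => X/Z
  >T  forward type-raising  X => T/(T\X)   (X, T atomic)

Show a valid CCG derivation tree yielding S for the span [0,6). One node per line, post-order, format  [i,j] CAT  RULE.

[0,1] S\PP  lex  "some"
[1,2] (S\(S\PP))/NP  lex  "which"
[2,3] PP  lex  "cat"
[3,4] NP\PP  lex  "on"
[4,5] NP  lex  "idea"
[5,6] (NP\NP)\NP  lex  "chased"
[4,6] NP\NP  <  k=5
[3,6] NP\PP  <B  k=4
[2,6] NP  <  k=3
[1,6] S\(S\PP)  >  k=2
[0,6] S  <  k=1

[0,6] S   <
  [0,1] "some" : S\PP
  [1,6] S\(S\PP)   >
    [1,2] "which" : (S\(S\PP))/NP
    [2,6] NP   <
      [2,3] "cat" : PP
      [3,6] NP\PP   <B
        [3,4] "on" : NP\PP
        [4,6] NP\NP   <
          [4,5] "idea" : NP
          [5,6] "chased" : (NP\NP)\NP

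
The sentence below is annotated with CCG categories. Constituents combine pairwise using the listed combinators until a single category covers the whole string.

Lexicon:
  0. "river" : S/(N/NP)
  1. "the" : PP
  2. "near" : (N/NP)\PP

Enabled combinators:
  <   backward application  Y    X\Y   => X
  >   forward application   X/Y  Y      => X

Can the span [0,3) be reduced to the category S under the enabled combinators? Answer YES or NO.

YES

[0,3] S   >
  [0,1] "river" : S/(N/NP)
  [1,3] N/NP   <
    [1,2] "the" : PP
    [2,3] "near" : (N/NP)\PP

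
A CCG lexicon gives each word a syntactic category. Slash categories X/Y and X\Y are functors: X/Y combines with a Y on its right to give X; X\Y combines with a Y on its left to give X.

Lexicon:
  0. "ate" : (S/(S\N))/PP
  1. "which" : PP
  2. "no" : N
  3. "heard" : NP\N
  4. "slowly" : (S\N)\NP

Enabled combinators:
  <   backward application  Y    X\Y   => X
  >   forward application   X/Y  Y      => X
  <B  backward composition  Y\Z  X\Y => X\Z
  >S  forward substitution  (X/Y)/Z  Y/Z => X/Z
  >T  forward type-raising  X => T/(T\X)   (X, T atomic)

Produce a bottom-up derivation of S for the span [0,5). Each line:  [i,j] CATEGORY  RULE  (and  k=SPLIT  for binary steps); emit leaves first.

[0,1] (S/(S\N))/PP  lex  "ate"
[1,2] PP  lex  "which"
[0,2] S/(S\N)  >  k=1
[2,3] N  lex  "no"
[2,3] NP/(NP\N)  >T
[3,4] NP\N  lex  "heard"
[2,4] NP  >  k=3
[4,5] (S\N)\NP  lex  "slowly"
[2,5] S\N  <  k=4
[0,5] S  >  k=2

[0,5] S   >
  [0,2] S/(S\N)   >
    [0,1] "ate" : (S/(S\N))/PP
    [1,2] "which" : PP
  [2,5] S\N   <
    [2,4] NP   >
      [2,3] NP/(NP\N)   >T
        [2,3] "no" : N
      [3,4] "heard" : NP\N
    [4,5] "slowly" : (S\N)\NP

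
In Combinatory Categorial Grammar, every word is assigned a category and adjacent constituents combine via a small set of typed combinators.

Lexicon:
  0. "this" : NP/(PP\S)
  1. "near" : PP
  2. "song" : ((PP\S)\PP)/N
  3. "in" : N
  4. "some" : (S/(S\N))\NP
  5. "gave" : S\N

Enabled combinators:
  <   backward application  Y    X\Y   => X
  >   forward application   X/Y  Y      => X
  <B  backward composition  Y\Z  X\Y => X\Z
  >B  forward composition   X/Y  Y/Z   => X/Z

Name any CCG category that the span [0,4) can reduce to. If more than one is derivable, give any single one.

NP

[0,6] S   >
  [0,5] S/(S\N)   <
    [0,4] NP   >
      [0,1] "this" : NP/(PP\S)
      [1,4] PP\S   <
        [1,2] "near" : PP
        [2,4] (PP\S)\PP   >
          [2,3] "song" : ((PP\S)\PP)/N
          [3,4] "in" : N
    [4,5] "some" : (S/(S\N))\NP
  [5,6] "gave" : S\N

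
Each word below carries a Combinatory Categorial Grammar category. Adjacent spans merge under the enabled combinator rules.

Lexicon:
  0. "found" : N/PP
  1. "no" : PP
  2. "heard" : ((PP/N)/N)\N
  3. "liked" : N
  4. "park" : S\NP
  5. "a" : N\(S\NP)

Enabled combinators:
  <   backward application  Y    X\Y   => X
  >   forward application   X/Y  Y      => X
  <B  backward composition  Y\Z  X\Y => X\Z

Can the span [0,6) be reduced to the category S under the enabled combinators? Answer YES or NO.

NO

N/PP PP ((PP/N)/N)\N N S\NP N\(S\NP)
CKY chart[0,6] = {PP}; S ∉ chart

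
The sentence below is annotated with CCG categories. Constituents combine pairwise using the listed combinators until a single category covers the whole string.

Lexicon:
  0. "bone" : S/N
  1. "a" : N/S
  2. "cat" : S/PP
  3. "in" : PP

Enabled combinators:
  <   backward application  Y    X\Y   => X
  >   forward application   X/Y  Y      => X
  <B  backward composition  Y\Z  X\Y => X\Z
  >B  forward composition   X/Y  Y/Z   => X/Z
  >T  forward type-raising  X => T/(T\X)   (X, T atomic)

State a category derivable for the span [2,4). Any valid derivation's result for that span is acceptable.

S

[0,4] S   >
  [0,1] "bone" : S/N
  [1,4] N   >
    [1,2] "a" : N/S
    [2,4] S   >
      [2,3] "cat" : S/PP
      [3,4] "in" : PP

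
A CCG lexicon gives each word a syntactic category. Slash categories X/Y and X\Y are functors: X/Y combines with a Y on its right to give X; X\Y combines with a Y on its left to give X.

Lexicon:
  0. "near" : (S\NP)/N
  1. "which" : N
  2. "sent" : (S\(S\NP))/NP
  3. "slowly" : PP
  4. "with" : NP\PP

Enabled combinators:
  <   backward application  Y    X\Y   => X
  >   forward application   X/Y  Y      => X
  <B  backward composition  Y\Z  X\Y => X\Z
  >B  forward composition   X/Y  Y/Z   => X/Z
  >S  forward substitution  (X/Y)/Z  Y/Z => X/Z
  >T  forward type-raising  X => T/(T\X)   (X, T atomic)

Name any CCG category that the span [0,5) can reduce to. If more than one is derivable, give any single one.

[0,5] S   <
  [0,2] S\NP   >
    [0,1] "near" : (S\NP)/N
    [1,2] "which" : N
  [2,5] S\(S\NP)   >
    [2,3] "sent" : (S\(S\NP))/NP
    [3,5] NP   >
      [3,4] NP/(NP\PP)   >T
        [3,4] "slowly" : PP
      [4,5] "with" : NP\PP

S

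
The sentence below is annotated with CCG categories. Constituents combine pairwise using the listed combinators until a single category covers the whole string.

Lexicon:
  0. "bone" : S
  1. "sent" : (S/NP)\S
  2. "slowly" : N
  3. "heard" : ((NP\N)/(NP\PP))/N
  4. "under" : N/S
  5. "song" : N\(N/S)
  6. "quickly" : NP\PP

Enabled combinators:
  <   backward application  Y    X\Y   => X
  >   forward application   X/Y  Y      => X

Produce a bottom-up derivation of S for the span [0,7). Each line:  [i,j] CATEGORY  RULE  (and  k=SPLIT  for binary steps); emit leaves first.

[0,1] S  lex  "bone"
[1,2] (S/NP)\S  lex  "sent"
[0,2] S/NP  <  k=1
[2,3] N  lex  "slowly"
[3,4] ((NP\N)/(NP\PP))/N  lex  "heard"
[4,5] N/S  lex  "under"
[5,6] N\(N/S)  lex  "song"
[4,6] N  <  k=5
[3,6] (NP\N)/(NP\PP)  >  k=4
[6,7] NP\PP  lex  "quickly"
[3,7] NP\N  >  k=6
[2,7] NP  <  k=3
[0,7] S  >  k=2

[0,7] S   >
  [0,2] S/NP   <
    [0,1] "bone" : S
    [1,2] "sent" : (S/NP)\S
  [2,7] NP   <
    [2,3] "slowly" : N
    [3,7] NP\N   >
      [3,6] (NP\N)/(NP\PP)   >
        [3,4] "heard" : ((NP\N)/(NP\PP))/N
        [4,6] N   <
          [4,5] "under" : N/S
          [5,6] "song" : N\(N/S)
      [6,7] "quickly" : NP\PP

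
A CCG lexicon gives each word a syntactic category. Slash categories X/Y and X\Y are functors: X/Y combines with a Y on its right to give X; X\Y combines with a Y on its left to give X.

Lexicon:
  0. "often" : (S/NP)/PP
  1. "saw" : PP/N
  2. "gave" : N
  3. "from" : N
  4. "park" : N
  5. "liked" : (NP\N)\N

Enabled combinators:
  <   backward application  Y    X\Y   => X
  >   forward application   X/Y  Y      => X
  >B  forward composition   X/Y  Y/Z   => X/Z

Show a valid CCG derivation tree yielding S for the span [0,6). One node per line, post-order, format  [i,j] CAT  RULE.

[0,1] (S/NP)/PP  lex  "often"
[1,2] PP/N  lex  "saw"
[2,3] N  lex  "gave"
[1,3] PP  >  k=2
[0,3] S/NP  >  k=1
[3,4] N  lex  "from"
[4,5] N  lex  "park"
[5,6] (NP\N)\N  lex  "liked"
[4,6] NP\N  <  k=5
[3,6] NP  <  k=4
[0,6] S  >  k=3

[0,6] S   >
  [0,3] S/NP   >
    [0,1] "often" : (S/NP)/PP
    [1,3] PP   >
      [1,2] "saw" : PP/N
      [2,3] "gave" : N
  [3,6] NP   <
    [3,4] "from" : N
    [4,6] NP\N   <
      [4,5] "park" : N
      [5,6] "liked" : (NP\N)\N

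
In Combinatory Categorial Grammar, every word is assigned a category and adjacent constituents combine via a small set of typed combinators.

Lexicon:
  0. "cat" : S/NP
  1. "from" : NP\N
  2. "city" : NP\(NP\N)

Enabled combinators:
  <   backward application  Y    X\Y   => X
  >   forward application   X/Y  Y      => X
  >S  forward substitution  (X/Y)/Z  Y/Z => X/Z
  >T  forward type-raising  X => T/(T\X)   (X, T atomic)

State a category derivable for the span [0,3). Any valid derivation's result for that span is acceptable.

S

[0,3] S   >
  [0,1] "cat" : S/NP
  [1,3] NP   <
    [1,2] "from" : NP\N
    [2,3] "city" : NP\(NP\N)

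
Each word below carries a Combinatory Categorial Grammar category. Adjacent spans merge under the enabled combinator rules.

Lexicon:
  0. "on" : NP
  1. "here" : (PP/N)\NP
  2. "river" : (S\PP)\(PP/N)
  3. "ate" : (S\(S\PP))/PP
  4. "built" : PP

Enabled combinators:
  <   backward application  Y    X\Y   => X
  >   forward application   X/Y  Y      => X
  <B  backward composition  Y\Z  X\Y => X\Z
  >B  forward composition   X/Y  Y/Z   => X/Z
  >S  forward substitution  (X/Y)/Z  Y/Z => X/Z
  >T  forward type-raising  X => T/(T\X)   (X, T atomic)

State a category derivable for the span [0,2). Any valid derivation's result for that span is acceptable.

[0,5] S   <
  [0,3] S\PP   <
    [0,2] PP/N   <
      [0,1] "on" : NP
      [1,2] "here" : (PP/N)\NP
    [2,3] "river" : (S\PP)\(PP/N)
  [3,5] S\(S\PP)   >
    [3,4] "ate" : (S\(S\PP))/PP
    [4,5] "built" : PP

PP/N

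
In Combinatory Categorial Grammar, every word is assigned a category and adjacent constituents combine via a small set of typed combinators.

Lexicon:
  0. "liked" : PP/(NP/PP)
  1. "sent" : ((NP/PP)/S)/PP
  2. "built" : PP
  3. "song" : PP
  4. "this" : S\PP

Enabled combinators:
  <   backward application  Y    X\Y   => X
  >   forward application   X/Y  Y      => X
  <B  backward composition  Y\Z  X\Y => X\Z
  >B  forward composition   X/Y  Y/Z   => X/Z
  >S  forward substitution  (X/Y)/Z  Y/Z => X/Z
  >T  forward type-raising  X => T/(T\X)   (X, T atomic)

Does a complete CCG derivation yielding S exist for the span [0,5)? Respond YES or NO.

NO

PP/(NP/PP) ((NP/PP)/S)/PP PP PP S\PP
CKY chart[0,5] = {N/(N\PP), NP/(NP\PP), PP, PP/(PP\PP), PP/(S\S), S/(S\PP)}; S ∉ chart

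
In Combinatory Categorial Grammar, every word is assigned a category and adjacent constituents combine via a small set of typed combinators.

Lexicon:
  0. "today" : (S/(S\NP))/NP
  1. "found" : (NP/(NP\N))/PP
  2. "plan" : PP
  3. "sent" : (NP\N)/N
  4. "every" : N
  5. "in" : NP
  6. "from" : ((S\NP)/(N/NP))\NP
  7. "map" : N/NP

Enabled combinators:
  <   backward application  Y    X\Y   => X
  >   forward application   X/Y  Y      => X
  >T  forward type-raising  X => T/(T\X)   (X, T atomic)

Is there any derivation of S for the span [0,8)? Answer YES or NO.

YES

[0,8] S   >
  [0,5] S/(S\NP)   >
    [0,1] "today" : (S/(S\NP))/NP
    [1,5] NP   >
      [1,3] NP/(NP\N)   >
        [1,2] "found" : (NP/(NP\N))/PP
        [2,3] "plan" : PP
      [3,5] NP\N   >
        [3,4] "sent" : (NP\N)/N
        [4,5] "every" : N
  [5,8] S\NP   >
    [5,7] (S\NP)/(N/NP)   <
      [5,6] "in" : NP
      [6,7] "from" : ((S\NP)/(N/NP))\NP
    [7,8] "map" : N/NP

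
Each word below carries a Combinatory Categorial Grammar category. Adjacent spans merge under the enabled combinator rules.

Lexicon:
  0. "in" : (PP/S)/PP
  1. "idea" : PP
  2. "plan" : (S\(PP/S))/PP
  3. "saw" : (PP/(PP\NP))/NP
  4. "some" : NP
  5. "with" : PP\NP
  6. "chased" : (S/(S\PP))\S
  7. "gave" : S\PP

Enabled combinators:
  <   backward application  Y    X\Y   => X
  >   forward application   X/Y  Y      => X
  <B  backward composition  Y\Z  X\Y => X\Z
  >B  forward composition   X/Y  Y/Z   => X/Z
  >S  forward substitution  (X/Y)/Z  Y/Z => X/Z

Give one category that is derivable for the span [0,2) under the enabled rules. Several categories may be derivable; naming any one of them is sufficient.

[0,8] S   >
  [0,7] S/(S\PP)   <
    [0,6] S   <
      [0,2] PP/S   >
        [0,1] "in" : (PP/S)/PP
        [1,2] "idea" : PP
      [2,6] S\(PP/S)   >
        [2,3] "plan" : (S\(PP/S))/PP
        [3,6] PP   >
          [3,5] PP/(PP\NP)   >
            [3,4] "saw" : (PP/(PP\NP))/NP
            [4,5] "some" : NP
          [5,6] "with" : PP\NP
    [6,7] "chased" : (S/(S\PP))\S
  [7,8] "gave" : S\PP

PP/S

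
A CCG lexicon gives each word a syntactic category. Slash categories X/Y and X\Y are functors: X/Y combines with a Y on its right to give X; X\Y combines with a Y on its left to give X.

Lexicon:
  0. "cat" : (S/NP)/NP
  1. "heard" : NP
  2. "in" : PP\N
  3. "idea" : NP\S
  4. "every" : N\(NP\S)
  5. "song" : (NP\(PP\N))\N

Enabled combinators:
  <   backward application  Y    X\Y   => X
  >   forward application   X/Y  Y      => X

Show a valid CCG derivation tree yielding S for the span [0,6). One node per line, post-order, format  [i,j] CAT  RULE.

[0,1] (S/NP)/NP  lex  "cat"
[1,2] NP  lex  "heard"
[0,2] S/NP  >  k=1
[2,3] PP\N  lex  "in"
[3,4] NP\S  lex  "idea"
[4,5] N\(NP\S)  lex  "every"
[3,5] N  <  k=4
[5,6] (NP\(PP\N))\N  lex  "song"
[3,6] NP\(PP\N)  <  k=5
[2,6] NP  <  k=3
[0,6] S  >  k=2

[0,6] S   >
  [0,2] S/NP   >
    [0,1] "cat" : (S/NP)/NP
    [1,2] "heard" : NP
  [2,6] NP   <
    [2,3] "in" : PP\N
    [3,6] NP\(PP\N)   <
      [3,5] N   <
        [3,4] "idea" : NP\S
        [4,5] "every" : N\(NP\S)
      [5,6] "song" : (NP\(PP\N))\N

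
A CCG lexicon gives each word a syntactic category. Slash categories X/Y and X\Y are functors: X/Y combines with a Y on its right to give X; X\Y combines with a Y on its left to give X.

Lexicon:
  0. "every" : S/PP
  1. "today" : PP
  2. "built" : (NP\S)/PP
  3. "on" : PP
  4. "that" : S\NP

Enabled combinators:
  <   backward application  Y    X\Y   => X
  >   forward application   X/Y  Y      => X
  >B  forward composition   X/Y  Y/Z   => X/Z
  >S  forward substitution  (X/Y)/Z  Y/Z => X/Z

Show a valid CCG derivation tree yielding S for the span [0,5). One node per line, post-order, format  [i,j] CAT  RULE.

[0,5] S   <
  [0,4] NP   <
    [0,2] S   >
      [0,1] "every" : S/PP
      [1,2] "today" : PP
    [2,4] NP\S   >
      [2,3] "built" : (NP\S)/PP
      [3,4] "on" : PP
  [4,5] "that" : S\NP

[0,1] S/PP  lex  "every"
[1,2] PP  lex  "today"
[0,2] S  >  k=1
[2,3] (NP\S)/PP  lex  "built"
[3,4] PP  lex  "on"
[2,4] NP\S  >  k=3
[0,4] NP  <  k=2
[4,5] S\NP  lex  "that"
[0,5] S  <  k=4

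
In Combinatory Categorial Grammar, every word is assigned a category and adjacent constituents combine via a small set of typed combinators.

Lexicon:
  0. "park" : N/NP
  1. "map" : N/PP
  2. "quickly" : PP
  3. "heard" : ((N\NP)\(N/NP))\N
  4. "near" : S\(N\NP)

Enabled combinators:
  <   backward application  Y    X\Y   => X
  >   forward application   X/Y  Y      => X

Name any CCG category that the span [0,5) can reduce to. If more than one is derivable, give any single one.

S

[0,5] S   <
  [0,4] N\NP   <
    [0,1] "park" : N/NP
    [1,4] (N\NP)\(N/NP)   <
      [1,3] N   >
        [1,2] "map" : N/PP
        [2,3] "quickly" : PP
      [3,4] "heard" : ((N\NP)\(N/NP))\N
  [4,5] "near" : S\(N\NP)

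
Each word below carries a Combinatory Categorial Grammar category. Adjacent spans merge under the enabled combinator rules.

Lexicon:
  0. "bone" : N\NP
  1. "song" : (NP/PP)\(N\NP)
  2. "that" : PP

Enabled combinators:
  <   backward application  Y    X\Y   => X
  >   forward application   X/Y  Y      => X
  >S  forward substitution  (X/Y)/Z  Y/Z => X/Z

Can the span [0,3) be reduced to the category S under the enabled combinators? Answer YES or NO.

NO

N\NP (NP/PP)\(N\NP) PP
CKY chart[0,3] = {NP}; S ∉ chart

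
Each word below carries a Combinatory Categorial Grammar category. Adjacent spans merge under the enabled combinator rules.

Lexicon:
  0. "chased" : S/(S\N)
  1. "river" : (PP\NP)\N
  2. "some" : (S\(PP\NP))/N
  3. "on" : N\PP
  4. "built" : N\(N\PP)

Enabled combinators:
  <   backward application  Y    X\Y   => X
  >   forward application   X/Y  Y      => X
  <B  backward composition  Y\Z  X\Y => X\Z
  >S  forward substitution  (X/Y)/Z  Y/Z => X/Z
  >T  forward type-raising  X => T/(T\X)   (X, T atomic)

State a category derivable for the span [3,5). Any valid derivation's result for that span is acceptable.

[0,5] S   >
  [0,1] "chased" : S/(S\N)
  [1,5] S\N   <B
    [1,2] "river" : (PP\NP)\N
    [2,5] S\(PP\NP)   >
      [2,3] "some" : (S\(PP\NP))/N
      [3,5] N   <
        [3,4] "on" : N\PP
        [4,5] "built" : N\(N\PP)

N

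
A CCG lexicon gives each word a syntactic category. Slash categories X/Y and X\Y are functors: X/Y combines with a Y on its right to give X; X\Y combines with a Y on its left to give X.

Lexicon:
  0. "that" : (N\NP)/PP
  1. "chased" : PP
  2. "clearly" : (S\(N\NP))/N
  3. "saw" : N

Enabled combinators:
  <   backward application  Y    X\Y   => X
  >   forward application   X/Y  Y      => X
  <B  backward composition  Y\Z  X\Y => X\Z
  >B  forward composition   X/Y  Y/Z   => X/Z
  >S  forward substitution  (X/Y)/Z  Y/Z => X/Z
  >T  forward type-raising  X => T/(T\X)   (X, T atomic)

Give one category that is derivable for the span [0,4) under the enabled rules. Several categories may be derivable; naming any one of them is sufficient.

[0,4] S   <
  [0,2] N\NP   >
    [0,1] "that" : (N\NP)/PP
    [1,2] "chased" : PP
  [2,4] S\(N\NP)   >
    [2,3] "clearly" : (S\(N\NP))/N
    [3,4] "saw" : N

S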